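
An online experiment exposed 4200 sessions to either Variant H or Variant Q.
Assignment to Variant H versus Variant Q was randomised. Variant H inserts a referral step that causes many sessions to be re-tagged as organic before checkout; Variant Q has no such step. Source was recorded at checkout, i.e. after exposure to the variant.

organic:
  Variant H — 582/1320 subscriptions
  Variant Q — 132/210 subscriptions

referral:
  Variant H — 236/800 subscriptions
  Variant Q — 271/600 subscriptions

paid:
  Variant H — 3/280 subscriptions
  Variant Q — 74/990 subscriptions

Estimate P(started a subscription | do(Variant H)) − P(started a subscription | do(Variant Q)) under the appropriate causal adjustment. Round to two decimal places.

The distribution of traffic source is itself part of what the variant does — it is an intermediate outcome. Holding it fixed would remove that part of the effect; the total effect is the pooled difference.
The causal difference is the pooled difference: 0.342 − 0.265 = +0.077.

+0.08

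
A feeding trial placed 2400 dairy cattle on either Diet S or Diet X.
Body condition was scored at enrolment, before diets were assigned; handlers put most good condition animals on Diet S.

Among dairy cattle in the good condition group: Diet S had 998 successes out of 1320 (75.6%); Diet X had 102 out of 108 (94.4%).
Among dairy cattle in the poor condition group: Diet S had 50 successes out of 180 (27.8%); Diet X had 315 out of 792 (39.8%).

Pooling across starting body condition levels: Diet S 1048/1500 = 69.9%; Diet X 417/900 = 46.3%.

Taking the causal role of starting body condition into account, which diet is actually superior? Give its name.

Diet X

The starting body condition-specific comparison favours Diet X throughout, but the pooled figures favour Diet S. The question is whether to condition on starting body condition.
Starting body condition differs across diets for reasons unrelated to any effect of the diet itself, and it separately predicts the outcome — a classic confounder. We must compare within starting body condition levels.
Within each level — good condition: 75.6% vs 94.4%; poor condition: 27.8% vs 39.8% — Diet X is higher every time.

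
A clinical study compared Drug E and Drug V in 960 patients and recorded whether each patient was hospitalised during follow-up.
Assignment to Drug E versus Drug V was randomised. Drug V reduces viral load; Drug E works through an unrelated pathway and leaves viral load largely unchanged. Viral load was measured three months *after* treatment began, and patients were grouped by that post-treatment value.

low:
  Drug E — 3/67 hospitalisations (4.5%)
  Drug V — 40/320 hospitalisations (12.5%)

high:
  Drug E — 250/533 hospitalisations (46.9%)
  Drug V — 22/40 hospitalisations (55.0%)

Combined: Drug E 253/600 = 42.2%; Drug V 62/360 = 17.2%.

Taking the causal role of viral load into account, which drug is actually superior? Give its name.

Stratifying would compare drugs among patients the drugs themselves sorted into viral load groups — a form of selection on an intermediate. The unconditioned pooled rates give the total causal effect.
Pooled: Drug E 42.2% vs Drug V 17.2%; Drug V is lower overall.

Drug V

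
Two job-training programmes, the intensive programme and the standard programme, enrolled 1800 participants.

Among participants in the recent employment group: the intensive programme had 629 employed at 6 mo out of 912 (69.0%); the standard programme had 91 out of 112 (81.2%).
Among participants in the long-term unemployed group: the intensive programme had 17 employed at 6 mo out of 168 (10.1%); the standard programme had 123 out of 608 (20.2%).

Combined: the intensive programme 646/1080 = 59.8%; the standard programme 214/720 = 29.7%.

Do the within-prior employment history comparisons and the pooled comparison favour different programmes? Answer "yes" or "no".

Within each prior employment history level (recent employment 69.0% vs 81.2%; long-term unemployed 10.1% vs 20.2%), the standard programme has the higher rate every time. Pooled: 59.8% vs 29.7% — the intensive programme has the higher rate overall. The two comparisons disagree.

yes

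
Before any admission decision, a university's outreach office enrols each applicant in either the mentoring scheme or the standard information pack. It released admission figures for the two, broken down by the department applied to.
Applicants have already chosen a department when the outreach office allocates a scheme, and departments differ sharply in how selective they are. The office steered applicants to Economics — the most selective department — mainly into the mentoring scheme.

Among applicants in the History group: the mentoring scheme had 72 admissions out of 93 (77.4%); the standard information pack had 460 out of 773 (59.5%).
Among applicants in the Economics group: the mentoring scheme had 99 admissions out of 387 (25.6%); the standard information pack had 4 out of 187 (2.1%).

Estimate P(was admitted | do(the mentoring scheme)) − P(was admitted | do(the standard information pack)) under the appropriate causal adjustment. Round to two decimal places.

the mentoring scheme is higher inside every department stratum but the standard information pack is higher in aggregate. Whether to stratify depends on how department relates to the outreach scheme.
Since department is a pre-existing factor (not a product of the outreach scheme) and it affects the outcome on its own, it is a confounder. The stratified rates, not the pooled rate, identify the causal effect.
Adjusting over the population distribution of department: 0.601·(0.774−0.595) + 0.399·(0.256−0.021) = +0.201.

+0.20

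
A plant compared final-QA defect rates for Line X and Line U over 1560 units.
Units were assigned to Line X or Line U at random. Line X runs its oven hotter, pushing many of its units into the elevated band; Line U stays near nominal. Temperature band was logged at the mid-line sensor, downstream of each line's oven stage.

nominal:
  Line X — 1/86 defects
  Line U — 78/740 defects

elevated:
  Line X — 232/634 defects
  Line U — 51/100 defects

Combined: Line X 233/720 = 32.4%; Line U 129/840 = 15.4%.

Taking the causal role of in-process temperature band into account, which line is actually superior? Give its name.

Line U

In-process temperature band lies on the pathway line → in-process temperature band → outcome, so adjusting for it blocks the indirect effect. For the total causal effect of line, use the unadjusted pooled rates.
Pooled: Line X 32.4% vs Line U 15.4%; Line U is lower overall.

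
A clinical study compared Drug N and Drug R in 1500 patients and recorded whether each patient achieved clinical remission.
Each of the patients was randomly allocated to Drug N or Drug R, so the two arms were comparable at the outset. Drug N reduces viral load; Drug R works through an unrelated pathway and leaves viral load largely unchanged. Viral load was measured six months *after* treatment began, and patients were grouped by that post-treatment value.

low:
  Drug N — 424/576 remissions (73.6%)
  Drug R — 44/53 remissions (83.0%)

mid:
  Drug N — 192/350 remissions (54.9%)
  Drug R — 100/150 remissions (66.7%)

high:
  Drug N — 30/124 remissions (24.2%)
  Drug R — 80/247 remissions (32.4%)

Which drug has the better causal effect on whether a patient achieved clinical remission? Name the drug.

Drug N

The viral load-specific comparison favours Drug R throughout, but the pooled figures favour Drug N. The question is whether to condition on viral load.
Viral load here is a post-treatment variable shaped by the drug; conditioning on it would introduce bias rather than remove it. The overall comparison is the causal one.
Pooled: Drug N 61.5% vs Drug R 49.8%; Drug N is higher overall.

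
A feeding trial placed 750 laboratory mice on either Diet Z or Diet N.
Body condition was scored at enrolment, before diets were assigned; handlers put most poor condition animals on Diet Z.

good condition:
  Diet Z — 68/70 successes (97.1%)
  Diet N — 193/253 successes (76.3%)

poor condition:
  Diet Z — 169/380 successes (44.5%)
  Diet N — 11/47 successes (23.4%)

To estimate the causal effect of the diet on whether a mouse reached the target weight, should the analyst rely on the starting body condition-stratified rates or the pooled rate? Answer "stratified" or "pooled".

The stratified and pooled comparisons disagree (Diet Z wins within each starting body condition; Diet N wins overall), so the answer turns on the causal role of starting body condition.
Starting body condition is set before the diet has any effect — it is not caused by the diet — and it independently drives the outcome. That makes it a confounder, so the causal comparison is within starting body condition levels.
Within each level — good condition: 97.1% vs 76.3%; poor condition: 44.5% vs 23.4% — Diet Z is higher every time.

stratified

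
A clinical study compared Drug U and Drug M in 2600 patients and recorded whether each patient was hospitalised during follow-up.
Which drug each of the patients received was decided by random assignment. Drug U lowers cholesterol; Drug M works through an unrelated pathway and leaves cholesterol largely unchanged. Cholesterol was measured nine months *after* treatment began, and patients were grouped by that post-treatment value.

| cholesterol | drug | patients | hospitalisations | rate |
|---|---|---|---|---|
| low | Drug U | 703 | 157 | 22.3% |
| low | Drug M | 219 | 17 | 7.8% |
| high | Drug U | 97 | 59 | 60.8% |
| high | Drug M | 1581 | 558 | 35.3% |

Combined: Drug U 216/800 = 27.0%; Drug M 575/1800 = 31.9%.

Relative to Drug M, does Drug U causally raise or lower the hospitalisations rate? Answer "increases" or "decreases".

decreases

Within every cholesterol level Drug M has the lower rate, yet pooled Drug U does — Simpson's reversal.
Cholesterol is recorded after the drug and is itself shifted by it — it sits on the causal path from drug to outcome. Conditioning on a mediator would strip out part of the effect we want; the pooled comparison gives the total causal effect.
Pooled: Drug U 27.0% vs Drug M 31.9%; Drug U is lower overall.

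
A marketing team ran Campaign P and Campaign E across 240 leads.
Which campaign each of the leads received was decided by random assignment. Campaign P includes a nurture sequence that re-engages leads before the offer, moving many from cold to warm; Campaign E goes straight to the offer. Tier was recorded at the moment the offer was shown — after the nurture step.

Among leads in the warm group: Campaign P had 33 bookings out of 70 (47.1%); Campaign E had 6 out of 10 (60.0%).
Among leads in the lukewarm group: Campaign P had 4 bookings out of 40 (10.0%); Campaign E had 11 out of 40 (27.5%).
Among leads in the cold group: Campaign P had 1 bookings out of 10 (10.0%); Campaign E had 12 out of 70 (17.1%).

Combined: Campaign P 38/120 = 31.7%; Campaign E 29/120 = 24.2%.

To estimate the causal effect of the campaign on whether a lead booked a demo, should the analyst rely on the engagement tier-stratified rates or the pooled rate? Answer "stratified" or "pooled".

pooled

Because the campaign influences engagement tier, engagement tier is a post-treatment mediator, not a confounder. Stratifying on it would bias the estimate; the causal effect is the crude pooled difference.
Pooled: Campaign P 31.7% vs Campaign E 24.2%; Campaign P is higher overall.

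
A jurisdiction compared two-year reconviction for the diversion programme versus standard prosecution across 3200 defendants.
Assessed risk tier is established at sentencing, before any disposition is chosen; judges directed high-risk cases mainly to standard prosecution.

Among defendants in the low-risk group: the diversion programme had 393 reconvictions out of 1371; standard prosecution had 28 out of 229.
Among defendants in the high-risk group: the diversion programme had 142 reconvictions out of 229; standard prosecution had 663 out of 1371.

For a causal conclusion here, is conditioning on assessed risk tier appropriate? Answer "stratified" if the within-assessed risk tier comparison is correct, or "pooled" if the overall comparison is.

stratified

Nothing the disposition does changes assessed risk tier; the imbalance is an allocation artefact. With assessed risk tier also predicting the outcome, the pooled figure is confounded, and the within-stratum comparison is the causal one.
Within each level — low-risk: 28.7% vs 12.2%; high-risk: 62.0% vs 48.4% — standard prosecution is lower every time.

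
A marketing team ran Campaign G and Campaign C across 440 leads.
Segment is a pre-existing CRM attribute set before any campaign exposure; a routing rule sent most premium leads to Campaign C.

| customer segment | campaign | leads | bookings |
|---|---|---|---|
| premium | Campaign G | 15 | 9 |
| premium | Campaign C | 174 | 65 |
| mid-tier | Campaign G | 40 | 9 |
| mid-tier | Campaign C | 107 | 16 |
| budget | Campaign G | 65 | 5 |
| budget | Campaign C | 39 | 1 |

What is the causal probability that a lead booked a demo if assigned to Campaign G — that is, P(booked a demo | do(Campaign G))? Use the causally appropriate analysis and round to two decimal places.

Customer segment differs across campaigns for reasons unrelated to any effect of the campaign itself, and it separately predicts the outcome — a classic confounder. We must compare within customer segment levels.
Standardising Campaign G to the population customer segment mix: 0.430·9/15 + 0.334·9/40 + 0.236·5/65 = 0.351.

0.35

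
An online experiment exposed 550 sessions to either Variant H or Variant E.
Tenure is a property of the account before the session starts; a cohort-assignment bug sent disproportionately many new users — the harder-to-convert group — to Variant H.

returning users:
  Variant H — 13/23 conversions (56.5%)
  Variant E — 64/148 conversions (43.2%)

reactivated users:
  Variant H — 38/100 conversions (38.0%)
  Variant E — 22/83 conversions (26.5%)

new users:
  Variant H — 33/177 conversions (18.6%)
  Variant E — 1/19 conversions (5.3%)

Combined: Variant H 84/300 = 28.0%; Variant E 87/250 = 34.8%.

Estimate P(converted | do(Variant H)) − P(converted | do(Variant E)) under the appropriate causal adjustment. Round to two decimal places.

+0.13

Within every user tenure level Variant H has the higher rate, yet pooled Variant E does — Simpson's reversal.
The imbalance in user tenure arose from how sessions were allocated, not from anything the variant did; and user tenure independently affects the outcome. The pooled gap is confounded — condition on user tenure.
Adjusting over the population distribution of user tenure: 0.311·(0.565−0.432) + 0.333·(0.380−0.265) + 0.356·(0.186−0.053) = +0.127.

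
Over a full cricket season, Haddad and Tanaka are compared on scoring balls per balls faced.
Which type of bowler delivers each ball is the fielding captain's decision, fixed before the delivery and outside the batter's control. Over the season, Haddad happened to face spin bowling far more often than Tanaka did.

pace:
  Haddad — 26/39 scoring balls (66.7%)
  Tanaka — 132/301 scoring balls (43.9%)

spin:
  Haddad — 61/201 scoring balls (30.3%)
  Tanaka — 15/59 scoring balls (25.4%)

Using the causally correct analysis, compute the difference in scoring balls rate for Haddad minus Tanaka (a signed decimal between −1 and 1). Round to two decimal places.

The bowling type-specific comparison favours Haddad throughout, but the pooled figures favour Tanaka. The question is whether to condition on bowling type.
Here bowling type is a common cause — it drives both which player a case falls under and the outcome. The crude comparison mixes populations; the stratum-specific rates are the causally relevant ones.
Adjusting over the population distribution of bowling type: 0.567·(0.667−0.439) + 0.433·(0.303−0.254) = +0.151.

+0.15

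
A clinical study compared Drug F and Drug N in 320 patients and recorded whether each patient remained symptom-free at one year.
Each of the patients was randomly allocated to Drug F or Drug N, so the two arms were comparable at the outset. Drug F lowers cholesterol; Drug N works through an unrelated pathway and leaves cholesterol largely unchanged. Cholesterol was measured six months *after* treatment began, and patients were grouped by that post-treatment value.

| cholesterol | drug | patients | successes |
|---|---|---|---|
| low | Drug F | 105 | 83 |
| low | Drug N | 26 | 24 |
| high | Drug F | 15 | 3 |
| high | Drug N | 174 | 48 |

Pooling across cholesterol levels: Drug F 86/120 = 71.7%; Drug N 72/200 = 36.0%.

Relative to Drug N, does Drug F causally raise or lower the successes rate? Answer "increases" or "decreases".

Cholesterol is downstream of the drug. One should not condition on a consequence of treatment, so the overall rates are the right comparison.
Pooled: Drug F 71.7% vs Drug N 36.0%; Drug F is higher overall.

increases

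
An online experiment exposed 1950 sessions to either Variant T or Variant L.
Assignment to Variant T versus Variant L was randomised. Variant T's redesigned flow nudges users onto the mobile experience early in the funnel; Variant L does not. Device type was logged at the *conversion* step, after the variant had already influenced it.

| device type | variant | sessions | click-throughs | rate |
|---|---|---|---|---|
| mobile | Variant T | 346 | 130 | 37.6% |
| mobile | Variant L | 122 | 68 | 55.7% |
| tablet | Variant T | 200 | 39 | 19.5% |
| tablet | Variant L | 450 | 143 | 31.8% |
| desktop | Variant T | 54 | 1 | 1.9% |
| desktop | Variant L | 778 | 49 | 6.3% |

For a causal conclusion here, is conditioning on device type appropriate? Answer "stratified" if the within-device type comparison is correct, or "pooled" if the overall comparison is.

pooled

Stratifying would compare variants among sessions the variants themselves sorted into device type groups — a form of selection on an intermediate. The unconditioned pooled rates give the total causal effect.
Pooled: Variant T 28.3% vs Variant L 19.3%; Variant T is higher overall.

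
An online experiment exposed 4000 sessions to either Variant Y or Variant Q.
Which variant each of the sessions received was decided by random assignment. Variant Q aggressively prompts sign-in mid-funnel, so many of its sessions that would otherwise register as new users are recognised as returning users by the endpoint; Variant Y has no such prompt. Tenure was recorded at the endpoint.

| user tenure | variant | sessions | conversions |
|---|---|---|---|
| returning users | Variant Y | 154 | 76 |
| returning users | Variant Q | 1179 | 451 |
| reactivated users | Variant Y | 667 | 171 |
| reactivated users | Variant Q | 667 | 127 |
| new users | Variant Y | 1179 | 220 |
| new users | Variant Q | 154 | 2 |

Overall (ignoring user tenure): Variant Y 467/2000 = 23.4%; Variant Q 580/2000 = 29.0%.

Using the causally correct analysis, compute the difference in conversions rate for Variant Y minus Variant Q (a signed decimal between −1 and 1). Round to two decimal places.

-0.06

User tenure is recorded after the variant and is itself shifted by it — it sits on the causal path from variant to outcome. Conditioning on a mediator would strip out part of the effect we want; the pooled comparison gives the total causal effect.
The causal difference is the pooled difference: 0.234 − 0.290 = -0.057.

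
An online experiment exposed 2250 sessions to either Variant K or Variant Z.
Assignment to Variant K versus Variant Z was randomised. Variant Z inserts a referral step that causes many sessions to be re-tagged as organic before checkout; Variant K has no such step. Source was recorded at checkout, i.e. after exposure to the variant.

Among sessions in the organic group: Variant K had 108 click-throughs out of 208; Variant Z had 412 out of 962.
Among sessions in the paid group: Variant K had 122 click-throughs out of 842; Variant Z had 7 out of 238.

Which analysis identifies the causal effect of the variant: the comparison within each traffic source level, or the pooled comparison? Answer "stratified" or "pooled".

Variant K is higher inside every traffic source stratum but Variant Z is higher in aggregate. Whether to stratify depends on how traffic source relates to the variant.
Traffic source is recorded after the variant and is itself shifted by it — it sits on the causal path from variant to outcome. Conditioning on a mediator would strip out part of the effect we want; the pooled comparison gives the total causal effect.
Pooled: Variant K 21.9% vs Variant Z 34.9%; Variant Z is higher overall.

pooled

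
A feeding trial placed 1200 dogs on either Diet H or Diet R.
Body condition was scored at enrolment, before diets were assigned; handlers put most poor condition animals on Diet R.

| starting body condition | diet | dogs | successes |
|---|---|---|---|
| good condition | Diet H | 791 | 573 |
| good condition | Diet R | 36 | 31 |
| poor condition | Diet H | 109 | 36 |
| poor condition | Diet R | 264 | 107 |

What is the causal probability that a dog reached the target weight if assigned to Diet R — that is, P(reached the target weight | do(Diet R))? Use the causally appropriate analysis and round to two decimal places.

Within every starting body condition level Diet R has the higher rate, yet pooled Diet H does — Simpson's reversal.
Here starting body condition is a common cause — it drives both which diet a case falls under and the outcome. The crude comparison mixes populations; the stratum-specific rates are the causally relevant ones.
Standardising Diet R to the population starting body condition mix: 0.689·31/36 + 0.311·107/264 = 0.719.

0.72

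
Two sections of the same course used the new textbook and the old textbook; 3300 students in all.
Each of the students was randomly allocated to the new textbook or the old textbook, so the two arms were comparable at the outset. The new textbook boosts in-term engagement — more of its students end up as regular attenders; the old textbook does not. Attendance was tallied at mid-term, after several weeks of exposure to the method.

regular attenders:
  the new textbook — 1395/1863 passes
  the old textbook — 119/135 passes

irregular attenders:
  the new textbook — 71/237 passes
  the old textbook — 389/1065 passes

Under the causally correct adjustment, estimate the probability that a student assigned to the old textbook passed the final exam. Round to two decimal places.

the old textbook is higher inside every mid-term attendance stratum but the new textbook is higher in aggregate. Whether to stratify depends on how mid-term attendance relates to the teaching method.
Mid-term attendance is downstream of the teaching method. One should not condition on a consequence of treatment, so the overall rates are the right comparison.
So P(outcome | do(the old textbook)) is just the pooled rate for the old textbook: 508/1200 = 0.423.

0.42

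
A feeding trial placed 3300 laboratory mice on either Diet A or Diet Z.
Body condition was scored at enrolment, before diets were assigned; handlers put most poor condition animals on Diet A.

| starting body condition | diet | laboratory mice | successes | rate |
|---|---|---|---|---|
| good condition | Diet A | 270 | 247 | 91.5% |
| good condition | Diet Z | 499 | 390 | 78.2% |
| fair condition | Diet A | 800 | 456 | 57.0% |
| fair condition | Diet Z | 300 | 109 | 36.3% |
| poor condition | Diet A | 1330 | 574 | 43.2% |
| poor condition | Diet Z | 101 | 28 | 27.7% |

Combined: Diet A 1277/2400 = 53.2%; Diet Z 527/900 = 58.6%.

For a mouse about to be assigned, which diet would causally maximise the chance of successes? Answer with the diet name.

Diet A

The starting body condition-specific comparison favours Diet A throughout, but the pooled figures favour Diet Z. The question is whether to condition on starting body condition.
Here starting body condition is a common cause — it drives both which diet a case falls under and the outcome. The crude comparison mixes populations; the stratum-specific rates are the causally relevant ones.
Within each level — good condition: 91.5% vs 78.2%; fair condition: 57.0% vs 36.3%; poor condition: 43.2% vs 27.7% — Diet A is higher every time.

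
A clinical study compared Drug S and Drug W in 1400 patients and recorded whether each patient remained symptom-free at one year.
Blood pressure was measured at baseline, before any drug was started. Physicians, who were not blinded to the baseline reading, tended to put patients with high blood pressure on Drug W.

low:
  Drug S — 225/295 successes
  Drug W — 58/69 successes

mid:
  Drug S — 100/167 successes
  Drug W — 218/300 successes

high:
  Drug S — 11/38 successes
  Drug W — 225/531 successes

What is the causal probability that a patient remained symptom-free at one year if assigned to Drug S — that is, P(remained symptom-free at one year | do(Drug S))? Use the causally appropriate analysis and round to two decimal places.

0.52

Here blood pressure is a common cause — it drives both which drug a case falls under and the outcome. The crude comparison mixes populations; the stratum-specific rates are the causally relevant ones.
Standardising Drug S to the population blood pressure mix: 0.260·225/295 + 0.334·100/167 + 0.406·11/38 = 0.516.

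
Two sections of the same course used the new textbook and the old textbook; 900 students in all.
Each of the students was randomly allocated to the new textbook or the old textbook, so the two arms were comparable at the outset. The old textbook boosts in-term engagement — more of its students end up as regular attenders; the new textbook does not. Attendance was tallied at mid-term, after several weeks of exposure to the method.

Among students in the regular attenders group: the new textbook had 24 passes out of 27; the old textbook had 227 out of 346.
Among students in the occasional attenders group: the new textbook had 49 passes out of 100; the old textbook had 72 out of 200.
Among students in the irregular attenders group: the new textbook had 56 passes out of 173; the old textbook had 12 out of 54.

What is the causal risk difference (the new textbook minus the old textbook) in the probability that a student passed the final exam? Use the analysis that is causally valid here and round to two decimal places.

Within every mid-term attendance level the new textbook has the higher rate, yet pooled the old textbook does — Simpson's reversal.
The distribution of mid-term attendance is itself part of what the teaching method does — it is an intermediate outcome. Holding it fixed would remove that part of the effect; the total effect is the pooled difference.
The causal difference is the pooled difference: 0.430 − 0.518 = -0.088.

-0.09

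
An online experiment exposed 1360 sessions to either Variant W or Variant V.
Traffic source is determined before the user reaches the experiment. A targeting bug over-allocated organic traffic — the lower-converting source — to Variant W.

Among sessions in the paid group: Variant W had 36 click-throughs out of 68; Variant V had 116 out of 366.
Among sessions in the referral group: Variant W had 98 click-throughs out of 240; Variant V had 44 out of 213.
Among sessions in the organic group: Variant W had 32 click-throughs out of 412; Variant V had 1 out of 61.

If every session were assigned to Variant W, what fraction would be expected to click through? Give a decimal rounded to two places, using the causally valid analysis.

0.33

Traffic source satisfies the back-door criterion: it is not a descendant of the variant, and it blocks the spurious path from variant to outcome. Adjusting for it (i.e., using the within-traffic source rates) gives the causal effect.
Standardising Variant W to the population traffic source mix: 0.319·36/68 + 0.333·98/240 + 0.348·32/412 = 0.332.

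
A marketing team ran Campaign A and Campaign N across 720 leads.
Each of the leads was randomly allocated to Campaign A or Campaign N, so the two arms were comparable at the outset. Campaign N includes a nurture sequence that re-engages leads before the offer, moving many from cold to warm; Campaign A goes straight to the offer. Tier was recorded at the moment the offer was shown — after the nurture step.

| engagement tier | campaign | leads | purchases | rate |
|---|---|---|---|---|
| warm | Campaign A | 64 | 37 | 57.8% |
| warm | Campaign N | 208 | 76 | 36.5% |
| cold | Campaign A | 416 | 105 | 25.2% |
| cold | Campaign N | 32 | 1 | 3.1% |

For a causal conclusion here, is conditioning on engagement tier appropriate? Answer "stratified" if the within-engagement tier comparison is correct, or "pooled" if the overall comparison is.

Within every engagement tier level Campaign A has the higher rate, yet pooled Campaign N does — Simpson's reversal.
Engagement tier is recorded after the campaign and is itself shifted by it — it sits on the causal path from campaign to outcome. Conditioning on a mediator would strip out part of the effect we want; the pooled comparison gives the total causal effect.
Pooled: Campaign A 29.6% vs Campaign N 32.1%; Campaign N is higher overall.

pooled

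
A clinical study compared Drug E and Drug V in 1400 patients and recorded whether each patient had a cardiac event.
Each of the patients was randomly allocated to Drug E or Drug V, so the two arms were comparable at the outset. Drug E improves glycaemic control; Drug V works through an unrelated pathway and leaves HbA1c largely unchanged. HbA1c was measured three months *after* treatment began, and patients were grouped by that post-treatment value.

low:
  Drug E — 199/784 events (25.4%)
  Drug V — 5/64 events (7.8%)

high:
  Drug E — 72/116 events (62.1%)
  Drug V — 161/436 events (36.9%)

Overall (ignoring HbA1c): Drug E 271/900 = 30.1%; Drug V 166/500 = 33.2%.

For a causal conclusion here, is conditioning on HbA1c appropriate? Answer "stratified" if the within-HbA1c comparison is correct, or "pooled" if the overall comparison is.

pooled

Within every HbA1c level Drug V has the lower rate, yet pooled Drug E does — Simpson's reversal.
The distribution of HbA1c is itself part of what the drug does — it is an intermediate outcome. Holding it fixed would remove that part of the effect; the total effect is the pooled difference.
Pooled: Drug E 30.1% vs Drug V 33.2%; Drug E is lower overall.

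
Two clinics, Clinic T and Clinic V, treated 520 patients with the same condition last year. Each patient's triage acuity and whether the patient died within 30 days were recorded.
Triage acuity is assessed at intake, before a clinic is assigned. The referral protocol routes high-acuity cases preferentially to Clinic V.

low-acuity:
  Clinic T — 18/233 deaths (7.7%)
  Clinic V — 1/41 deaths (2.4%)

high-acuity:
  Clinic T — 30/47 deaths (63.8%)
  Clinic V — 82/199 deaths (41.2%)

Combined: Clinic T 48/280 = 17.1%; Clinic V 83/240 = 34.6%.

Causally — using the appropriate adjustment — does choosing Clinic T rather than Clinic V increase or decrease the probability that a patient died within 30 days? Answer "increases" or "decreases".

increases

Within every triage acuity level Clinic V has the lower rate, yet pooled Clinic T does — Simpson's reversal.
Since triage acuity is a pre-existing factor (not a product of the clinic) and it affects the outcome on its own, it is a confounder. The stratified rates, not the pooled rate, identify the causal effect.
Within each level — low-acuity: 7.7% vs 2.4%; high-acuity: 63.8% vs 41.2% — Clinic V is lower every time.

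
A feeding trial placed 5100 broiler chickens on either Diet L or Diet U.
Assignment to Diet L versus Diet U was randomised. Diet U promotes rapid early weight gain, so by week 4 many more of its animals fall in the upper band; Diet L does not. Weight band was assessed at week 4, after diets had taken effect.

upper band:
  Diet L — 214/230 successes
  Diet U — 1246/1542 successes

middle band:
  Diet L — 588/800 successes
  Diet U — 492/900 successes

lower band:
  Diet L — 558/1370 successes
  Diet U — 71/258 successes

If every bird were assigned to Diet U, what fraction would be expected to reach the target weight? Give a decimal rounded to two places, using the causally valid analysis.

Because the diet influences week-4 weight band, week-4 weight band is a post-treatment mediator, not a confounder. Stratifying on it would bias the estimate; the causal effect is the crude pooled difference.
So P(outcome | do(Diet U)) is just the pooled rate for Diet U: 1809/2700 = 0.670.

0.67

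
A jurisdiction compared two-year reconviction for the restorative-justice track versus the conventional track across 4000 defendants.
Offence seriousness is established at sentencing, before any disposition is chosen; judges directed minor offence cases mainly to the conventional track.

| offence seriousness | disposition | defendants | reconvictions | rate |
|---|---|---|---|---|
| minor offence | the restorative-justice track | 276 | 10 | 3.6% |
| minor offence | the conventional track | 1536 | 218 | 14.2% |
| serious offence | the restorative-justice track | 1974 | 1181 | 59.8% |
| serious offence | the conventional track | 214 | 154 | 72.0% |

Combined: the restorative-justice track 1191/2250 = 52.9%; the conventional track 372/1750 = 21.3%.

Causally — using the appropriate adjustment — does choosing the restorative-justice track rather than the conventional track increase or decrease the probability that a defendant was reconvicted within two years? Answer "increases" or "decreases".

the restorative-justice track is lower inside every offence seriousness stratum but the conventional track is lower in aggregate. Whether to stratify depends on how offence seriousness relates to the disposition.
Offence seriousness is set before the disposition has any effect — it is not caused by the disposition — and it independently drives the outcome. That makes it a confounder, so the causal comparison is within offence seriousness levels.
Within each level — minor offence: 3.6% vs 14.2%; serious offence: 59.8% vs 72.0% — the restorative-justice track is lower every time.

decreases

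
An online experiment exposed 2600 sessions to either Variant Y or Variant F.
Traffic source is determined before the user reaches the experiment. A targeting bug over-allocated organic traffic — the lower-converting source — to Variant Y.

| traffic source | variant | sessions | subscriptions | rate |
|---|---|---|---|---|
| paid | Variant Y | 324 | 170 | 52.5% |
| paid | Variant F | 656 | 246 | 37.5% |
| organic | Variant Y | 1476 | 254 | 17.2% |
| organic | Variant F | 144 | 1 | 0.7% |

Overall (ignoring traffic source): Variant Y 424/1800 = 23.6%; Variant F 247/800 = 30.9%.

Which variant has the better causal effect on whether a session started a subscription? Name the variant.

Traffic source satisfies the back-door criterion: it is not a descendant of the variant, and it blocks the spurious path from variant to outcome. Adjusting for it (i.e., using the within-traffic source rates) gives the causal effect.
Within each level — paid: 52.5% vs 37.5%; organic: 17.2% vs 0.7% — Variant Y is higher every time.

Variant Y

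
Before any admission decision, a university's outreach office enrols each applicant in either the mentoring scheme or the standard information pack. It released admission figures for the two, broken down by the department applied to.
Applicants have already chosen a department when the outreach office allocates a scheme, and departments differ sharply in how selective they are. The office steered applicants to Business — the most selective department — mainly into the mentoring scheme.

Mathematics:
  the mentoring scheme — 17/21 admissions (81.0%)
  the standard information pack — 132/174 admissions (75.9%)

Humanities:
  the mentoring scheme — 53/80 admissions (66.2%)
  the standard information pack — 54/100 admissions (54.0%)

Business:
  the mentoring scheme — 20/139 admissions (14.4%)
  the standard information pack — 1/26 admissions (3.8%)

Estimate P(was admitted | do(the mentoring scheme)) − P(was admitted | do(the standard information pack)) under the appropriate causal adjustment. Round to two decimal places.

The imbalance in department arose from how applicants were allocated, not from anything the outreach scheme did; and department independently affects the outcome. The pooled gap is confounded — condition on department.
Adjusting over the population distribution of department: 0.361·(0.810−0.759) + 0.333·(0.662−0.540) + 0.306·(0.144−0.038) = +0.091.

+0.09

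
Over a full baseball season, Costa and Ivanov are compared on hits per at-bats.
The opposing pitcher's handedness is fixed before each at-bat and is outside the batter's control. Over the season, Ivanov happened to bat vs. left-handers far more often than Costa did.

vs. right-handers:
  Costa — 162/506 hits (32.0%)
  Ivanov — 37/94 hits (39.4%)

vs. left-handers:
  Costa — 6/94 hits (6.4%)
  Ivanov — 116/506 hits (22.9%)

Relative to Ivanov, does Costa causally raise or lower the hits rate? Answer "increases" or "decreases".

Ivanov is higher inside every pitcher handedness stratum but Costa is higher in aggregate. Whether to stratify depends on how pitcher handedness relates to the player.
Since pitcher handedness is a pre-existing factor (not a product of the player) and it affects the outcome on its own, it is a confounder. The stratified rates, not the pooled rate, identify the causal effect.
Within each level — vs. right-handers: 32.0% vs 39.4%; vs. left-handers: 6.4% vs 22.9% — Ivanov is higher every time.

decreases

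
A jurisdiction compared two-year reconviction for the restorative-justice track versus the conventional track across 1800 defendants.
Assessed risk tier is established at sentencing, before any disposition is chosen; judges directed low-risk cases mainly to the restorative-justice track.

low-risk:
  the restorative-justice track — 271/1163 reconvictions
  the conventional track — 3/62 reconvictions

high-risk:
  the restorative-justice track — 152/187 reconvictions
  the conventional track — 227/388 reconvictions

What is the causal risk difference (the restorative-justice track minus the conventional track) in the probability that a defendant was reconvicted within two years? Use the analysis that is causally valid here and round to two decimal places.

Since assessed risk tier is a pre-existing factor (not a product of the disposition) and it affects the outcome on its own, it is a confounder. The stratified rates, not the pooled rate, identify the causal effect.
Adjusting over the population distribution of assessed risk tier: 0.681·(0.233−0.048) + 0.319·(0.813−0.585) = +0.198.

+0.20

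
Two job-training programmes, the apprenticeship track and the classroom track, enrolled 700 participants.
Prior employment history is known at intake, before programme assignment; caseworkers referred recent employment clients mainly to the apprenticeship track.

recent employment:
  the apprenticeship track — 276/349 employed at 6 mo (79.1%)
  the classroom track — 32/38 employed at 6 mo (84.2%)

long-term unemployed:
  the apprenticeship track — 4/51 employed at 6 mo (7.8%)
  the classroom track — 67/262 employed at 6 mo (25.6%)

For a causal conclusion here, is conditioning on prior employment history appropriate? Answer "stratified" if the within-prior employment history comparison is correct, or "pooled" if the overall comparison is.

stratified

Here prior employment history is a common cause — it drives both which programme a case falls under and the outcome. The crude comparison mixes populations; the stratum-specific rates are the causally relevant ones.
Within each level — recent employment: 79.1% vs 84.2%; long-term unemployed: 7.8% vs 25.6% — the classroom track is higher every time.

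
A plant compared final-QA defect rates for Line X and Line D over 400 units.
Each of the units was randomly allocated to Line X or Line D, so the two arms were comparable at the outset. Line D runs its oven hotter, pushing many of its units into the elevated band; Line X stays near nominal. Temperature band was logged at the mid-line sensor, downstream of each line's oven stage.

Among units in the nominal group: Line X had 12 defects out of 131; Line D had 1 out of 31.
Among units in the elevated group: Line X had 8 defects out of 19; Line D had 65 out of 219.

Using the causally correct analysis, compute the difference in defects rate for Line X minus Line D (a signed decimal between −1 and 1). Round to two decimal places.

-0.13

In-process temperature band is downstream of the line. One should not condition on a consequence of treatment, so the overall rates are the right comparison.
The causal difference is the pooled difference: 0.133 − 0.264 = -0.131.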